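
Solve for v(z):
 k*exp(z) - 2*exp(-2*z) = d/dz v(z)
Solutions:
 v(z) = C1 + k*exp(z) + exp(-2*z)


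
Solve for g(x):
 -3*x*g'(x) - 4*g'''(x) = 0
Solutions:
 g(x) = C1 + Integral(C2*airyai(-6^(1/3)*x/2) + C3*airybi(-6^(1/3)*x/2), x)


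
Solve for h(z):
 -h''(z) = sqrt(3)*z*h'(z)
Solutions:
 h(z) = C1 + C2*erf(sqrt(2)*3^(1/4)*z/2)


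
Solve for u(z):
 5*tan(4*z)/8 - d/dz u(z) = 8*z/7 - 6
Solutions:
 u(z) = C1 - 4*z^2/7 + 6*z - 5*log(cos(4*z))/32


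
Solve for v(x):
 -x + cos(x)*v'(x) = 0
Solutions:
 v(x) = C1 + Integral(x/cos(x), x)


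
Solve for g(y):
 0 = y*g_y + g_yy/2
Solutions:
 g(y) = C1 + C2*erf(y)


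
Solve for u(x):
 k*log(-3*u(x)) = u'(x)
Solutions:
 Integral(1/(log(-_y) + log(3)), (_y, u(x))) = C1 + k*x


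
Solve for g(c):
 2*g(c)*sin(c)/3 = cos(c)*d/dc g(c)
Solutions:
 g(c) = C1/cos(c)^(2/3)


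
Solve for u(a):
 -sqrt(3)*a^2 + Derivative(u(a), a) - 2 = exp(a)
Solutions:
 u(a) = C1 + sqrt(3)*a^3/3 + 2*a + exp(a)


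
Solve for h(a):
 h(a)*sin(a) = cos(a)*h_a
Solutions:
 h(a) = C1/cos(a)


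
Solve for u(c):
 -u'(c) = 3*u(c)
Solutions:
 u(c) = C1*exp(-3*c)


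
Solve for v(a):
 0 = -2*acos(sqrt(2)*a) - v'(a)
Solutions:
 v(a) = C1 - 2*a*acos(sqrt(2)*a) + sqrt(2)*sqrt(1 - 2*a^2)


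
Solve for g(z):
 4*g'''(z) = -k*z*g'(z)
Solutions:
 g(z) = C1 + Integral(C2*airyai(2^(1/3)*z*(-k)^(1/3)/2) + C3*airybi(2^(1/3)*z*(-k)^(1/3)/2), z)


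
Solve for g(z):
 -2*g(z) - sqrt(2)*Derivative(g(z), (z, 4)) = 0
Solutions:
 g(z) = (C1*sin(2^(5/8)*z/2) + C2*cos(2^(5/8)*z/2))*exp(-2^(5/8)*z/2) + (C3*sin(2^(5/8)*z/2) + C4*cos(2^(5/8)*z/2))*exp(2^(5/8)*z/2)


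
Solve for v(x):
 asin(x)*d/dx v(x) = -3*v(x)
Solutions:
 v(x) = C1*exp(-3*Integral(1/asin(x), x))


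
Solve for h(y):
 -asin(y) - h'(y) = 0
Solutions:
 h(y) = C1 - y*asin(y) - sqrt(1 - y^2)


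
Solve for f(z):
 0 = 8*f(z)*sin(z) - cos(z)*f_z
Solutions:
 f(z) = C1/cos(z)^8


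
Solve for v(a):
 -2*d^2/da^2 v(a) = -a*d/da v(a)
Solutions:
 v(a) = C1 + C2*erfi(a/2)


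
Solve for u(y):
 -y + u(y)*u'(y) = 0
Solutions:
 u(y) = -sqrt(C1 + y^2)
 u(y) = sqrt(C1 + y^2)


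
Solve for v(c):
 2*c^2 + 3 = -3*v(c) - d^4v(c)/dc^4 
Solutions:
 v(c) = -2*c^2/3 + (C1*sin(sqrt(2)*3^(1/4)*c/2) + C2*cos(sqrt(2)*3^(1/4)*c/2))*exp(-sqrt(2)*3^(1/4)*c/2) + (C3*sin(sqrt(2)*3^(1/4)*c/2) + C4*cos(sqrt(2)*3^(1/4)*c/2))*exp(sqrt(2)*3^(1/4)*c/2) - 1


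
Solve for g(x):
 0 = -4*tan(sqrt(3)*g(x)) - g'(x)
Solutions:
 g(x) = sqrt(3)*(pi - asin(C1*exp(-4*sqrt(3)*x)))/3
 g(x) = sqrt(3)*asin(C1*exp(-4*sqrt(3)*x))/3


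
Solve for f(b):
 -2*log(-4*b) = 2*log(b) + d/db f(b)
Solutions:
 f(b) = C1 - 4*b*log(b) + 2*b*(-2*log(2) + 2 - I*pi)


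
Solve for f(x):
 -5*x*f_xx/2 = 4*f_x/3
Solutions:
 f(x) = C1 + C2*x^(7/15)


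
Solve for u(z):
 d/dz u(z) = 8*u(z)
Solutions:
 u(z) = C1*exp(8*z)


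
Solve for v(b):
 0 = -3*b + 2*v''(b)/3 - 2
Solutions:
 v(b) = C1 + C2*b + 3*b^3/4 + 3*b^2/2


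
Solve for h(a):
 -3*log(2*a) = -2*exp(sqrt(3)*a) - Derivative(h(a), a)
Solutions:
 h(a) = C1 + 3*a*log(a) + 3*a*(-1 + log(2)) - 2*sqrt(3)*exp(sqrt(3)*a)/3


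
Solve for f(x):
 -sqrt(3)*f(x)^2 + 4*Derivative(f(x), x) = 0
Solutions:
 f(x) = -4/(C1 + sqrt(3)*x)


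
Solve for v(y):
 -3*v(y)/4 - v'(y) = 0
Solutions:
 v(y) = C1*exp(-3*y/4)


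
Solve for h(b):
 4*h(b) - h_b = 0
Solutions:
 h(b) = C1*exp(4*b)


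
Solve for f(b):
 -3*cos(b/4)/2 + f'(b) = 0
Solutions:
 f(b) = C1 + 6*sin(b/4)


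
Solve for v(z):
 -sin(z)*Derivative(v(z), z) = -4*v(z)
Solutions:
 v(z) = C1*(cos(z)^2 - 2*cos(z) + 1)/(cos(z)^2 + 2*cos(z) + 1)


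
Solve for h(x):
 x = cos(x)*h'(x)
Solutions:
 h(x) = C1 + Integral(x/cos(x), x)


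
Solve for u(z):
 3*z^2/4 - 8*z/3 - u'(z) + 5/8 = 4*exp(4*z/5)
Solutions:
 u(z) = C1 + z^3/4 - 4*z^2/3 + 5*z/8 - 5*exp(4*z/5)


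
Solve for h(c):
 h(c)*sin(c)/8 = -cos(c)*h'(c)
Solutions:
 h(c) = C1*cos(c)^(1/8)


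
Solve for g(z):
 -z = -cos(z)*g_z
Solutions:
 g(z) = C1 + Integral(z/cos(z), z)


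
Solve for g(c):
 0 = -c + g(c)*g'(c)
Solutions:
 g(c) = -sqrt(C1 + c^2)
 g(c) = sqrt(C1 + c^2)


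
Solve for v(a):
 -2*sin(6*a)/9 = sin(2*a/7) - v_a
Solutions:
 v(a) = C1 - 7*cos(2*a/7)/2 - cos(6*a)/27


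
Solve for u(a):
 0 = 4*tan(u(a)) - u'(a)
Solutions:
 u(a) = pi - asin(C1*exp(4*a))
 u(a) = asin(C1*exp(4*a))


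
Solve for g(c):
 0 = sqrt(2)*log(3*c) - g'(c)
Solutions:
 g(c) = C1 + sqrt(2)*c*log(c) - sqrt(2)*c + sqrt(2)*c*log(3)


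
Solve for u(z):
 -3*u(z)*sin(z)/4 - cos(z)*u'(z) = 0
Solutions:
 u(z) = C1*cos(z)^(3/4)


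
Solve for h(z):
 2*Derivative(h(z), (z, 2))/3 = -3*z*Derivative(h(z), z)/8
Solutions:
 h(z) = C1 + C2*erf(3*sqrt(2)*z/8)


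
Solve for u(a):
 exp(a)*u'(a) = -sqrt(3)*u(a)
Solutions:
 u(a) = C1*exp(sqrt(3)*exp(-a))


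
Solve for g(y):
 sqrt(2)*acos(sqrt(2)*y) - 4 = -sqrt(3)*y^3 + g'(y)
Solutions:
 g(y) = C1 + sqrt(3)*y^4/4 - 4*y + sqrt(2)*(y*acos(sqrt(2)*y) - sqrt(2)*sqrt(1 - 2*y^2)/2)


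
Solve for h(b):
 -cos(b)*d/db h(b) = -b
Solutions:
 h(b) = C1 + Integral(b/cos(b), b)


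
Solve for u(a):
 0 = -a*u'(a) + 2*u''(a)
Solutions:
 u(a) = C1 + C2*erfi(a/2)


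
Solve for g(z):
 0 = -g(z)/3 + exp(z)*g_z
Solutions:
 g(z) = C1*exp(-exp(-z)/3)


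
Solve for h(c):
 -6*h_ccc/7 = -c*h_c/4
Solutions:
 h(c) = C1 + Integral(C2*airyai(3^(2/3)*7^(1/3)*c/6) + C3*airybi(3^(2/3)*7^(1/3)*c/6), c)


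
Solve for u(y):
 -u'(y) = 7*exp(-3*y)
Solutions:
 u(y) = C1 + 7*exp(-3*y)/3


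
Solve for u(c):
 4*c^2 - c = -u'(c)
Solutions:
 u(c) = C1 - 4*c^3/3 + c^2/2


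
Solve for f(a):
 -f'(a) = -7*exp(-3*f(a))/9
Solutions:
 f(a) = log(C1 + 7*a/3)/3
 f(a) = log((-1 - sqrt(3)*I)*(C1 + 7*a/3)^(1/3)/2)
 f(a) = log((-1 + sqrt(3)*I)*(C1 + 7*a/3)^(1/3)/2)


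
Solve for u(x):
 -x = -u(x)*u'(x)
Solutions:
 u(x) = -sqrt(C1 + x^2)
 u(x) = sqrt(C1 + x^2)


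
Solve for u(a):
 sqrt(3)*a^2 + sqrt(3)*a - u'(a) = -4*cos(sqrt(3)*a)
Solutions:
 u(a) = C1 + sqrt(3)*a^3/3 + sqrt(3)*a^2/2 + 4*sqrt(3)*sin(sqrt(3)*a)/3


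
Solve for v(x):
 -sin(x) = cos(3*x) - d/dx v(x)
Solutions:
 v(x) = C1 + sin(3*x)/3 - cos(x)


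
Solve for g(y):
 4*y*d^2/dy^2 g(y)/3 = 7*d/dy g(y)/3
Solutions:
 g(y) = C1 + C2*y^(11/4)


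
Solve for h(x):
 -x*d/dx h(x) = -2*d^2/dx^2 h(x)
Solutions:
 h(x) = C1 + C2*erfi(x/2)


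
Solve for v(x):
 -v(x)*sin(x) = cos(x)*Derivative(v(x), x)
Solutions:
 v(x) = C1*cos(x)


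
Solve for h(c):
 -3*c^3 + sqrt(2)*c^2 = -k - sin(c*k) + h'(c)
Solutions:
 h(c) = C1 - 3*c^4/4 + sqrt(2)*c^3/3 + c*k - cos(c*k)/k


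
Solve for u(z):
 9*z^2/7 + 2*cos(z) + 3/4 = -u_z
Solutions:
 u(z) = C1 - 3*z^3/7 - 3*z/4 - 2*sin(z)


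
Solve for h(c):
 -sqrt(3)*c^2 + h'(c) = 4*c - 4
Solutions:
 h(c) = C1 + sqrt(3)*c^3/3 + 2*c^2 - 4*c


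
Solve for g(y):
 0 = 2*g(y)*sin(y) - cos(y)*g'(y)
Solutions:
 g(y) = C1/cos(y)^2


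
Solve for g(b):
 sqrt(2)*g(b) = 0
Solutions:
 g(b) = 0


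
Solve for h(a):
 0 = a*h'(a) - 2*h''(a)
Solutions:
 h(a) = C1 + C2*erfi(a/2)


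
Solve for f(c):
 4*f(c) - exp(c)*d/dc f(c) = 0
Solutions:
 f(c) = C1*exp(-4*exp(-c))


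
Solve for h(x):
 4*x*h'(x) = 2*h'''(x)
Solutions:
 h(x) = C1 + Integral(C2*airyai(2^(1/3)*x) + C3*airybi(2^(1/3)*x), x)


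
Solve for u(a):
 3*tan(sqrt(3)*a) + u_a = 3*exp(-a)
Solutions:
 u(a) = C1 - sqrt(3)*log(tan(sqrt(3)*a)^2 + 1)/2 - 3*exp(-a)


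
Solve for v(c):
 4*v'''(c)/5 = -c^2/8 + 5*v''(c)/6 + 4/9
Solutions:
 v(c) = C1 + C2*c + C3*exp(25*c/24) + c^4/80 + 6*c^3/125 - 1204*c^2/9375


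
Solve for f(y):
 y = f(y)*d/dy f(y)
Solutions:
 f(y) = -sqrt(C1 + y^2)
 f(y) = sqrt(C1 + y^2)


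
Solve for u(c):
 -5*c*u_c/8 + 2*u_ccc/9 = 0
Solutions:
 u(c) = C1 + Integral(C2*airyai(2^(2/3)*45^(1/3)*c/4) + C3*airybi(2^(2/3)*45^(1/3)*c/4), c)


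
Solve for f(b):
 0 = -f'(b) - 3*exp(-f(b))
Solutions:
 f(b) = log(C1 - 3*b)


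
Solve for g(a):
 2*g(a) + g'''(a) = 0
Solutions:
 g(a) = C3*exp(-2^(1/3)*a) + (C1*sin(2^(1/3)*sqrt(3)*a/2) + C2*cos(2^(1/3)*sqrt(3)*a/2))*exp(2^(1/3)*a/2)


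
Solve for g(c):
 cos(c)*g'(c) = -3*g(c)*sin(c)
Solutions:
 g(c) = C1*cos(c)^3


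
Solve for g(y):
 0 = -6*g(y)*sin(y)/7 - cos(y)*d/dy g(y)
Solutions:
 g(y) = C1*cos(y)^(6/7)


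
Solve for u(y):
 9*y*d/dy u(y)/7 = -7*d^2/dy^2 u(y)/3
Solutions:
 u(y) = C1 + C2*erf(3*sqrt(6)*y/14)


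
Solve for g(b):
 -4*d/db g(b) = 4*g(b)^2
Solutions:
 g(b) = 1/(C1 + b)


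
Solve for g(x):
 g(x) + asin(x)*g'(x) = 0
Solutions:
 g(x) = C1*exp(-Integral(1/asin(x), x))


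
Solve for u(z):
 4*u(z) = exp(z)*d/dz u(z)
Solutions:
 u(z) = C1*exp(-4*exp(-z))


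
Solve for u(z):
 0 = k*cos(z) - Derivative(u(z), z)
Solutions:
 u(z) = C1 + k*sin(z)


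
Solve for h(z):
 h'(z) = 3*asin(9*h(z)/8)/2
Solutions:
 Integral(1/asin(9*_y/8), (_y, h(z))) = C1 + 3*z/2


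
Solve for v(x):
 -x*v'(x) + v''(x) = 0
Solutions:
 v(x) = C1 + C2*erfi(sqrt(2)*x/2)


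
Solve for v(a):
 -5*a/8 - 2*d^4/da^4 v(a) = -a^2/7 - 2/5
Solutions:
 v(a) = C1 + C2*a + C3*a^2 + C4*a^3 + a^6/5040 - a^5/384 + a^4/120


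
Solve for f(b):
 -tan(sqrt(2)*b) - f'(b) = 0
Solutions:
 f(b) = C1 + sqrt(2)*log(cos(sqrt(2)*b))/2


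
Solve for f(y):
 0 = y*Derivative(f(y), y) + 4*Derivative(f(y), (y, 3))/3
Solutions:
 f(y) = C1 + Integral(C2*airyai(-6^(1/3)*y/2) + C3*airybi(-6^(1/3)*y/2), y)


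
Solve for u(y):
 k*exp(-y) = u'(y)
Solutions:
 u(y) = C1 - k*exp(-y)


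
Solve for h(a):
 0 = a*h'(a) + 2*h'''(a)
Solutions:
 h(a) = C1 + Integral(C2*airyai(-2^(2/3)*a/2) + C3*airybi(-2^(2/3)*a/2), a)


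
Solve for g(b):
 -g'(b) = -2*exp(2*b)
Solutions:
 g(b) = C1 + exp(2*b)


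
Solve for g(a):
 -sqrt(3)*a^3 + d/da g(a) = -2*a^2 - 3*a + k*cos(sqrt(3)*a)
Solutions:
 g(a) = C1 + sqrt(3)*a^4/4 - 2*a^3/3 - 3*a^2/2 + sqrt(3)*k*sin(sqrt(3)*a)/3


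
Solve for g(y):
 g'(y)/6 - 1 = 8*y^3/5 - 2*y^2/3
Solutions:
 g(y) = C1 + 12*y^4/5 - 4*y^3/3 + 6*y


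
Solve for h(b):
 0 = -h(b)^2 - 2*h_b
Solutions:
 h(b) = 2/(C1 + b)


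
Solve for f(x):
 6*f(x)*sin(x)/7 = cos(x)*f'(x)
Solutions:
 f(x) = C1/cos(x)^(6/7)


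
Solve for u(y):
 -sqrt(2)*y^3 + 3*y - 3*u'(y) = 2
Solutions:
 u(y) = C1 - sqrt(2)*y^4/12 + y^2/2 - 2*y/3


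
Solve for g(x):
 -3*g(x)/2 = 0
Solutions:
 g(x) = 0


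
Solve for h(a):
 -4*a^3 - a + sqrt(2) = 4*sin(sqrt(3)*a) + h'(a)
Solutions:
 h(a) = C1 - a^4 - a^2/2 + sqrt(2)*a + 4*sqrt(3)*cos(sqrt(3)*a)/3


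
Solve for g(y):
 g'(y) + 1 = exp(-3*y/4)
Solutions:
 g(y) = C1 - y - 4*exp(-3*y/4)/3


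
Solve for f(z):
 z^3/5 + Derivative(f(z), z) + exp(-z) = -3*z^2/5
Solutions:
 f(z) = C1 - z^4/20 - z^3/5 + exp(-z)


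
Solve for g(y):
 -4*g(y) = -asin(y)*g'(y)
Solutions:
 g(y) = C1*exp(4*Integral(1/asin(y), y))


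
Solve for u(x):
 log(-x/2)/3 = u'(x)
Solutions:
 u(x) = C1 + x*log(-x)/3 + x*(-1 - log(2))/3


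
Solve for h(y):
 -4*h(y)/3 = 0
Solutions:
 h(y) = 0


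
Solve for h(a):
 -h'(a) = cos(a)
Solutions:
 h(a) = C1 - sin(a)


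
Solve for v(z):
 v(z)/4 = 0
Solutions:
 v(z) = 0


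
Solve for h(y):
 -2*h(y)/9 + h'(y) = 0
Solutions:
 h(y) = C1*exp(2*y/9)


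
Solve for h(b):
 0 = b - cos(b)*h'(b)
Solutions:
 h(b) = C1 + Integral(b/cos(b), b)


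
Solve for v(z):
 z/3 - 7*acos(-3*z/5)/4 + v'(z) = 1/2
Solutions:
 v(z) = C1 - z^2/6 + 7*z*acos(-3*z/5)/4 + z/2 + 7*sqrt(25 - 9*z^2)/12


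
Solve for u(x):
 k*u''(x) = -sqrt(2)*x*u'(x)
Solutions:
 u(x) = C1 + C2*sqrt(k)*erf(2^(3/4)*x*sqrt(1/k)/2)


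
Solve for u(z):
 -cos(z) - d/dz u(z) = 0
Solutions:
 u(z) = C1 - sin(z)


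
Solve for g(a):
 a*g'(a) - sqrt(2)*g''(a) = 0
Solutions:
 g(a) = C1 + C2*erfi(2^(1/4)*a/2)


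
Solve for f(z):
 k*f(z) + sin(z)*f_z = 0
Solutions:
 f(z) = C1*exp(k*(-log(cos(z) - 1) + log(cos(z) + 1))/2)


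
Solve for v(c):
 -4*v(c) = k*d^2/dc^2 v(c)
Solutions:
 v(c) = C1*exp(-2*c*sqrt(-1/k)) + C2*exp(2*c*sqrt(-1/k))


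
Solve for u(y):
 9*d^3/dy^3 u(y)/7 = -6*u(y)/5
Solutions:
 u(y) = C3*exp(-14^(1/3)*15^(2/3)*y/15) + (C1*sin(14^(1/3)*3^(1/6)*5^(2/3)*y/10) + C2*cos(14^(1/3)*3^(1/6)*5^(2/3)*y/10))*exp(14^(1/3)*15^(2/3)*y/30)


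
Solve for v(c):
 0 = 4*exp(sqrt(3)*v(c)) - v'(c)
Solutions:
 v(c) = sqrt(3)*(2*log(-1/(C1 + 4*c)) - log(3))/6


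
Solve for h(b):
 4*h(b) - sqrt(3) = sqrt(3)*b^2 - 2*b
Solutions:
 h(b) = sqrt(3)*b^2/4 - b/2 + sqrt(3)/4


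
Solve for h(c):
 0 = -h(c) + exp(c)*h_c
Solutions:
 h(c) = C1*exp(-exp(-c))


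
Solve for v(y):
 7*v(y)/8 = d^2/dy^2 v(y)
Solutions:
 v(y) = C1*exp(-sqrt(14)*y/4) + C2*exp(sqrt(14)*y/4)


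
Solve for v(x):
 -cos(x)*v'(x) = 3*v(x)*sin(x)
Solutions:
 v(x) = C1*cos(x)^3


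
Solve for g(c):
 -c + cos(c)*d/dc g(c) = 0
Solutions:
 g(c) = C1 + Integral(c/cos(c), c)


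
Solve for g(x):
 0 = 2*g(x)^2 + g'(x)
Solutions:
 g(x) = 1/(C1 + 2*x)


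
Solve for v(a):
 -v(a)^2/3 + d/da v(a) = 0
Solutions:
 v(a) = -3/(C1 + a)


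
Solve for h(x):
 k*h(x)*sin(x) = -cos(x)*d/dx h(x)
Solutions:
 h(x) = C1*exp(k*log(cos(x)))


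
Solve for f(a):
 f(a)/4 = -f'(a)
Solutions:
 f(a) = C1*exp(-a/4)


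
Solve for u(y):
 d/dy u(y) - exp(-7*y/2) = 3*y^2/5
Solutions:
 u(y) = C1 + y^3/5 - 2*exp(-7*y/2)/7


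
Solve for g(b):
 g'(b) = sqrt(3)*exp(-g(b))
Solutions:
 g(b) = log(C1 + sqrt(3)*b)


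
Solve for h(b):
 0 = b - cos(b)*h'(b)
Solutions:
 h(b) = C1 + Integral(b/cos(b), b)


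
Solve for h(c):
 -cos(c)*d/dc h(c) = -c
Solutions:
 h(c) = C1 + Integral(c/cos(c), c)


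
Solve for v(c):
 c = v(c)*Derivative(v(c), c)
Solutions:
 v(c) = -sqrt(C1 + c^2)
 v(c) = sqrt(C1 + c^2)


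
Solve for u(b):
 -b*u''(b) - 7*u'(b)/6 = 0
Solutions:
 u(b) = C1 + C2/b^(1/6)


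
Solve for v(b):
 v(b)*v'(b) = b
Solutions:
 v(b) = -sqrt(C1 + b^2)
 v(b) = sqrt(C1 + b^2)


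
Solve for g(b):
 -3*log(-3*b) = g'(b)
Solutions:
 g(b) = C1 - 3*b*log(-b) + 3*b*(1 - log(3))


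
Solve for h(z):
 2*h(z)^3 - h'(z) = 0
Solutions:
 h(z) = -sqrt(2)*sqrt(-1/(C1 + 2*z))/2
 h(z) = sqrt(2)*sqrt(-1/(C1 + 2*z))/2


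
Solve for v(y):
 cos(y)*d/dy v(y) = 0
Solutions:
 v(y) = C1


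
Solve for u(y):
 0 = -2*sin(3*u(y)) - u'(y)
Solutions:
 u(y) = -acos((-C1 - exp(12*y))/(C1 - exp(12*y)))/3 + 2*pi/3
 u(y) = acos((-C1 - exp(12*y))/(C1 - exp(12*y)))/3


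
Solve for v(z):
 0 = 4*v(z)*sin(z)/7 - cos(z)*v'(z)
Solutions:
 v(z) = C1/cos(z)^(4/7)


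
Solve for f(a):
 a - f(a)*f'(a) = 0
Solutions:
 f(a) = -sqrt(C1 + a^2)
 f(a) = sqrt(C1 + a^2)


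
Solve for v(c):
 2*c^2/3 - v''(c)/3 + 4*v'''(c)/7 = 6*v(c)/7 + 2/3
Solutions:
 v(c) = C1*exp(c*(-(108*sqrt(107034) + 35335)^(1/3) - 49/(108*sqrt(107034) + 35335)^(1/3) + 14)/72)*sin(sqrt(3)*c*(-(108*sqrt(107034) + 35335)^(1/3) + 49/(108*sqrt(107034) + 35335)^(1/3))/72) + C2*exp(c*(-(108*sqrt(107034) + 35335)^(1/3) - 49/(108*sqrt(107034) + 35335)^(1/3) + 14)/72)*cos(sqrt(3)*c*(-(108*sqrt(107034) + 35335)^(1/3) + 49/(108*sqrt(107034) + 35335)^(1/3))/72) + C3*exp(c*(49/(108*sqrt(107034) + 35335)^(1/3) + 7 + (108*sqrt(107034) + 35335)^(1/3))/36) + 7*c^2/9 - 112/81


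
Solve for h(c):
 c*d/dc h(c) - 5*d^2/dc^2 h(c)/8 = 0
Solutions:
 h(c) = C1 + C2*erfi(2*sqrt(5)*c/5)


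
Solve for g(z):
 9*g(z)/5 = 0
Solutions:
 g(z) = 0


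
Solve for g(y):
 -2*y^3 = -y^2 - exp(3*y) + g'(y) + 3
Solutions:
 g(y) = C1 - y^4/2 + y^3/3 - 3*y + exp(3*y)/3


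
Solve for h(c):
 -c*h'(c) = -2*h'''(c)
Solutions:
 h(c) = C1 + Integral(C2*airyai(2^(2/3)*c/2) + C3*airybi(2^(2/3)*c/2), c)


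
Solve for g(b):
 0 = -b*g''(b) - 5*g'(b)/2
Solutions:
 g(b) = C1 + C2/b^(3/2)


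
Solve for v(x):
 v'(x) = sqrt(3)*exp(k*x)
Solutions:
 v(x) = C1 + sqrt(3)*exp(k*x)/k


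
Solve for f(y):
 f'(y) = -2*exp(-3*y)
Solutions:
 f(y) = C1 + 2*exp(-3*y)/3


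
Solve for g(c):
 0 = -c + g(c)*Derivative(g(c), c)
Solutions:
 g(c) = -sqrt(C1 + c^2)
 g(c) = sqrt(C1 + c^2)


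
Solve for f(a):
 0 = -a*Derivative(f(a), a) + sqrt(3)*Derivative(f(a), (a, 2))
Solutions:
 f(a) = C1 + C2*erfi(sqrt(2)*3^(3/4)*a/6)


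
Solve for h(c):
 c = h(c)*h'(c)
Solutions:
 h(c) = -sqrt(C1 + c^2)
 h(c) = sqrt(C1 + c^2)


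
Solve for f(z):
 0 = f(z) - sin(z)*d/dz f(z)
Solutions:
 f(z) = C1*sqrt(cos(z) - 1)/sqrt(cos(z) + 1)


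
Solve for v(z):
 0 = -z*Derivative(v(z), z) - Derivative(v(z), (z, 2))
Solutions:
 v(z) = C1 + C2*erf(sqrt(2)*z/2)


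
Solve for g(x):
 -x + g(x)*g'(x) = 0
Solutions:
 g(x) = -sqrt(C1 + x^2)
 g(x) = sqrt(C1 + x^2)


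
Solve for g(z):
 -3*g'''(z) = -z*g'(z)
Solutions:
 g(z) = C1 + Integral(C2*airyai(3^(2/3)*z/3) + C3*airybi(3^(2/3)*z/3), z)


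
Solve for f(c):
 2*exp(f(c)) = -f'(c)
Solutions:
 f(c) = log(1/(C1 + 2*c))


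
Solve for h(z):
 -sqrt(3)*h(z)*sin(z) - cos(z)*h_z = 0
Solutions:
 h(z) = C1*cos(z)^(sqrt(3))


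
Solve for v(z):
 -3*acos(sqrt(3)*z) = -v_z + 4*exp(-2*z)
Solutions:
 v(z) = C1 + 3*z*acos(sqrt(3)*z) - sqrt(3)*sqrt(1 - 3*z^2) - 2*exp(-2*z)


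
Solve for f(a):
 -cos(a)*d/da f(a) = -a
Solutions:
 f(a) = C1 + Integral(a/cos(a), a)


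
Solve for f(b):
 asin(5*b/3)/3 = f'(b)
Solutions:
 f(b) = C1 + b*asin(5*b/3)/3 + sqrt(9 - 25*b^2)/15


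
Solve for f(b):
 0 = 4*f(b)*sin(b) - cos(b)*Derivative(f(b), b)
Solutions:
 f(b) = C1/cos(b)^4


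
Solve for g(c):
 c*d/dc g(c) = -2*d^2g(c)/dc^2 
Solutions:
 g(c) = C1 + C2*erf(c/2)


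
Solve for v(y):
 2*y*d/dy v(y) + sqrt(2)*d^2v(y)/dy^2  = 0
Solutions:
 v(y) = C1 + C2*erf(2^(3/4)*y/2)


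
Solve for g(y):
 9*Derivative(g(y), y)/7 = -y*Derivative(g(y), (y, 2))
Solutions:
 g(y) = C1 + C2/y^(2/7)


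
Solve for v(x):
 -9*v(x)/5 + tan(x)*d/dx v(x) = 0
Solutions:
 v(x) = C1*sin(x)^(9/5)


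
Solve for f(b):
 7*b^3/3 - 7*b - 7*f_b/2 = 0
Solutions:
 f(b) = C1 + b^4/6 - b^2


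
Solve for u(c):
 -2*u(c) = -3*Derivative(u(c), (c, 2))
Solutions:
 u(c) = C1*exp(-sqrt(6)*c/3) + C2*exp(sqrt(6)*c/3)


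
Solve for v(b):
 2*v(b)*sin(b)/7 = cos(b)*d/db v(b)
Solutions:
 v(b) = C1/cos(b)^(2/7)


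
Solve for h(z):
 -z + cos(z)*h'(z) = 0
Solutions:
 h(z) = C1 + Integral(z/cos(z), z)


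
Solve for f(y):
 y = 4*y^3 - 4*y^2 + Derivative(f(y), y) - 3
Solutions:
 f(y) = C1 - y^4 + 4*y^3/3 + y^2/2 + 3*y


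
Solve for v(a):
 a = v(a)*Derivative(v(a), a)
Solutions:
 v(a) = -sqrt(C1 + a^2)
 v(a) = sqrt(C1 + a^2)


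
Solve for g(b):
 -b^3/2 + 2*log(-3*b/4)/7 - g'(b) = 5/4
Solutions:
 g(b) = C1 - b^4/8 + 2*b*log(-b)/7 + b*(-43 - 16*log(2) + 8*log(3))/28


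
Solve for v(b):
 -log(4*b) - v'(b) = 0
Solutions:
 v(b) = C1 - b*log(b) - b*log(4) + b


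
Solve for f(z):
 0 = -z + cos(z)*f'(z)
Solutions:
 f(z) = C1 + Integral(z/cos(z), z)


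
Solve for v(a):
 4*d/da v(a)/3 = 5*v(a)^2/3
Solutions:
 v(a) = -4/(C1 + 5*a)


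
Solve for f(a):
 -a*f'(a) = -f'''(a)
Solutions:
 f(a) = C1 + Integral(C2*airyai(a) + C3*airybi(a), a)


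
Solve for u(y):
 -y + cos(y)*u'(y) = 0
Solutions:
 u(y) = C1 + Integral(y/cos(y), y)


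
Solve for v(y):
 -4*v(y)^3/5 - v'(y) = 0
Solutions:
 v(y) = -sqrt(10)*sqrt(-1/(C1 - 4*y))/2
 v(y) = sqrt(10)*sqrt(-1/(C1 - 4*y))/2


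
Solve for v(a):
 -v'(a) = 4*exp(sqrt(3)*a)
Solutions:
 v(a) = C1 - 4*sqrt(3)*exp(sqrt(3)*a)/3


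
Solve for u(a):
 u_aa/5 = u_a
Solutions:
 u(a) = C1 + C2*exp(5*a)


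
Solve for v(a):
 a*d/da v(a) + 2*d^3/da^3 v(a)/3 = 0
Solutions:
 v(a) = C1 + Integral(C2*airyai(-2^(2/3)*3^(1/3)*a/2) + C3*airybi(-2^(2/3)*3^(1/3)*a/2), a)


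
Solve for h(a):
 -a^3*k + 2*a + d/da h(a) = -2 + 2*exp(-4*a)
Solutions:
 h(a) = C1 + a^4*k/4 - a^2 - 2*a - exp(-4*a)/2


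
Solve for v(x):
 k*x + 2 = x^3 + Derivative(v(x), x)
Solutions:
 v(x) = C1 + k*x^2/2 - x^4/4 + 2*x


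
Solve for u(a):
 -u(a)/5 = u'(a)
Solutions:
 u(a) = C1*exp(-a/5)


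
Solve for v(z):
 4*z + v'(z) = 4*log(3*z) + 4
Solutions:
 v(z) = C1 - 2*z^2 + 4*z*log(z) + z*log(81)


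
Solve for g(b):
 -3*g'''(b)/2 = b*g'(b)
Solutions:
 g(b) = C1 + Integral(C2*airyai(-2^(1/3)*3^(2/3)*b/3) + C3*airybi(-2^(1/3)*3^(2/3)*b/3), b)


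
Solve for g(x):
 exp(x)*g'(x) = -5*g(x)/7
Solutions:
 g(x) = C1*exp(5*exp(-x)/7)


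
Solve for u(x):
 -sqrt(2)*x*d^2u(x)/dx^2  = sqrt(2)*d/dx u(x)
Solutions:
 u(x) = C1 + C2*log(x)


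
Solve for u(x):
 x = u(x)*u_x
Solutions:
 u(x) = -sqrt(C1 + x^2)
 u(x) = sqrt(C1 + x^2)


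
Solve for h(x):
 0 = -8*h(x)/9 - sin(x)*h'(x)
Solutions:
 h(x) = C1*(cos(x) + 1)^(4/9)/(cos(x) - 1)^(4/9)


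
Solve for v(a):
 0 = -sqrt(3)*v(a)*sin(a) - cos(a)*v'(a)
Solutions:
 v(a) = C1*cos(a)^(sqrt(3))


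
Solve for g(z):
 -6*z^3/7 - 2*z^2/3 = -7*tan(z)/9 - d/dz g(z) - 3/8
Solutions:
 g(z) = C1 + 3*z^4/14 + 2*z^3/9 - 3*z/8 + 7*log(cos(z))/9


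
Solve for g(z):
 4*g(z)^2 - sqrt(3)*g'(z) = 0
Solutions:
 g(z) = -3/(C1 + 4*sqrt(3)*z)


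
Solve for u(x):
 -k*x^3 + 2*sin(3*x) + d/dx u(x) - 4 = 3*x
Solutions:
 u(x) = C1 + k*x^4/4 + 3*x^2/2 + 4*x + 2*cos(3*x)/3


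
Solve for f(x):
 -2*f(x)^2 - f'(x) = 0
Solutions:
 f(x) = 1/(C1 + 2*x)


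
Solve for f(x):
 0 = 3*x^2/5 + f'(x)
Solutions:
 f(x) = C1 - x^3/5


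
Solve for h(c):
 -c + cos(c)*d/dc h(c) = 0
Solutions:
 h(c) = C1 + Integral(c/cos(c), c)


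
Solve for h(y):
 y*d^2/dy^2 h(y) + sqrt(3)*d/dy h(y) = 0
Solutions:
 h(y) = C1 + C2*y^(1 - sqrt(3))


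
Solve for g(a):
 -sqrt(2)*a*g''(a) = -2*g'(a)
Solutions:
 g(a) = C1 + C2*a^(1 + sqrt(2))


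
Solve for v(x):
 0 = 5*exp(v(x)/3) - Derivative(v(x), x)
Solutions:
 v(x) = 3*log(-1/(C1 + 5*x)) + 3*log(3)


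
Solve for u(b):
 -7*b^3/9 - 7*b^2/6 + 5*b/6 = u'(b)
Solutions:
 u(b) = C1 - 7*b^4/36 - 7*b^3/18 + 5*b^2/12


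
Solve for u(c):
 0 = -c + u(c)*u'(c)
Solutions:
 u(c) = -sqrt(C1 + c^2)
 u(c) = sqrt(C1 + c^2)


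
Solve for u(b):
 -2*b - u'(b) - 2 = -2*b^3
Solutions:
 u(b) = C1 + b^4/2 - b^2 - 2*b


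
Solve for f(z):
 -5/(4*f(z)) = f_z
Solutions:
 f(z) = -sqrt(C1 - 10*z)/2
 f(z) = sqrt(C1 - 10*z)/2


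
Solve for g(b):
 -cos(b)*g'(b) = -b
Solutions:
 g(b) = C1 + Integral(b/cos(b), b)


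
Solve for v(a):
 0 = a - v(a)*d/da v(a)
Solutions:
 v(a) = -sqrt(C1 + a^2)
 v(a) = sqrt(C1 + a^2)


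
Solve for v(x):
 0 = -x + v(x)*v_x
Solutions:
 v(x) = -sqrt(C1 + x^2)
 v(x) = sqrt(C1 + x^2)


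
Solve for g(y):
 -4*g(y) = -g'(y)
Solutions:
 g(y) = C1*exp(4*y)


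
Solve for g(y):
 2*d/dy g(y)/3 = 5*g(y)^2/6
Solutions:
 g(y) = -4/(C1 + 5*y)


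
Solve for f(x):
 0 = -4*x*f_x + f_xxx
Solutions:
 f(x) = C1 + Integral(C2*airyai(2^(2/3)*x) + C3*airybi(2^(2/3)*x), x)


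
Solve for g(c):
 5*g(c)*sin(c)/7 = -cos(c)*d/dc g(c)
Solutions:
 g(c) = C1*cos(c)^(5/7)


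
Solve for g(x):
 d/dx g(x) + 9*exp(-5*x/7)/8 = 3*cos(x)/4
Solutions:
 g(x) = C1 + 3*sin(x)/4 + 63*exp(-5*x/7)/40


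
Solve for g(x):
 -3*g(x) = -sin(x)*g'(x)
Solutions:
 g(x) = C1*(cos(x) - 1)^(3/2)/(cos(x) + 1)^(3/2)


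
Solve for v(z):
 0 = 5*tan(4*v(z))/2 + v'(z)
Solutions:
 v(z) = -asin(C1*exp(-10*z))/4 + pi/4
 v(z) = asin(C1*exp(-10*z))/4


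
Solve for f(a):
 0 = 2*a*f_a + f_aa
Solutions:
 f(a) = C1 + C2*erf(a)


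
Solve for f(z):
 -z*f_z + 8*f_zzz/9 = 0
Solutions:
 f(z) = C1 + Integral(C2*airyai(3^(2/3)*z/2) + C3*airybi(3^(2/3)*z/2), z)


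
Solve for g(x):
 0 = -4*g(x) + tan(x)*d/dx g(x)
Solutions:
 g(x) = C1*sin(x)^4


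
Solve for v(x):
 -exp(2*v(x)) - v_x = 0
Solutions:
 v(x) = log(-sqrt(-1/(C1 - x))) - log(2)/2
 v(x) = log(-1/(C1 - x))/2 - log(2)/2


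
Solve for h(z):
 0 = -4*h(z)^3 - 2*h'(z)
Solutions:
 h(z) = -sqrt(2)*sqrt(-1/(C1 - 2*z))/2
 h(z) = sqrt(2)*sqrt(-1/(C1 - 2*z))/2


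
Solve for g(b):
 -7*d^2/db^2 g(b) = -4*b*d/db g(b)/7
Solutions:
 g(b) = C1 + C2*erfi(sqrt(2)*b/7)


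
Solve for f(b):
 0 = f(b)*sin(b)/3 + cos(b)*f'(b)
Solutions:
 f(b) = C1*cos(b)^(1/3)


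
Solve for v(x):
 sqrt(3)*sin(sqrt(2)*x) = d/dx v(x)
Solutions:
 v(x) = C1 - sqrt(6)*cos(sqrt(2)*x)/2


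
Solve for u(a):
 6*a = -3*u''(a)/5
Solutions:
 u(a) = C1 + C2*a - 5*a^3/3


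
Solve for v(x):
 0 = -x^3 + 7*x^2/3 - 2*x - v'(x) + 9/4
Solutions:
 v(x) = C1 - x^4/4 + 7*x^3/9 - x^2 + 9*x/4


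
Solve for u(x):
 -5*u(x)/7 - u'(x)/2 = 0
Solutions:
 u(x) = C1*exp(-10*x/7)


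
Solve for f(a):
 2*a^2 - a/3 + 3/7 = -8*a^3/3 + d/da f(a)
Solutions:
 f(a) = C1 + 2*a^4/3 + 2*a^3/3 - a^2/6 + 3*a/7


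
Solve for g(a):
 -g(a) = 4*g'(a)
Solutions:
 g(a) = C1*exp(-a/4)


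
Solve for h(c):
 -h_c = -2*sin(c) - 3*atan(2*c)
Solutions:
 h(c) = C1 + 3*c*atan(2*c) - 3*log(4*c^2 + 1)/4 - 2*cos(c)


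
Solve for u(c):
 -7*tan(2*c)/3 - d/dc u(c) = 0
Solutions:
 u(c) = C1 + 7*log(cos(2*c))/6


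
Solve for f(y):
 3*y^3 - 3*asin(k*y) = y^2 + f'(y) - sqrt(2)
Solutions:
 f(y) = C1 + 3*y^4/4 - y^3/3 + sqrt(2)*y - 3*Piecewise((y*asin(k*y) + sqrt(-k^2*y^2 + 1)/k, Ne(k, 0)), (0, True))


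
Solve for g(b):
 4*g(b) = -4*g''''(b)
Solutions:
 g(b) = (C1*sin(sqrt(2)*b/2) + C2*cos(sqrt(2)*b/2))*exp(-sqrt(2)*b/2) + (C3*sin(sqrt(2)*b/2) + C4*cos(sqrt(2)*b/2))*exp(sqrt(2)*b/2)


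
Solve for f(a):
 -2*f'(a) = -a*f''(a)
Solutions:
 f(a) = C1 + C2*a^3


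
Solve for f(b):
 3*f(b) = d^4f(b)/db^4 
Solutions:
 f(b) = C1*exp(-3^(1/4)*b) + C2*exp(3^(1/4)*b) + C3*sin(3^(1/4)*b) + C4*cos(3^(1/4)*b)


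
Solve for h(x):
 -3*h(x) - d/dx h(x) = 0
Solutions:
 h(x) = C1*exp(-3*x)


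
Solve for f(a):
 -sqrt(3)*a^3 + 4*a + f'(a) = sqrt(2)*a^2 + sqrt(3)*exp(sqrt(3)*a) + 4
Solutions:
 f(a) = C1 + sqrt(3)*a^4/4 + sqrt(2)*a^3/3 - 2*a^2 + 4*a + exp(sqrt(3)*a)


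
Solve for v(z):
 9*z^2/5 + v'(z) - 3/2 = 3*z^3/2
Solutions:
 v(z) = C1 + 3*z^4/8 - 3*z^3/5 + 3*z/2


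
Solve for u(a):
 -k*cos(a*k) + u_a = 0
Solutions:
 u(a) = C1 + sin(a*k)


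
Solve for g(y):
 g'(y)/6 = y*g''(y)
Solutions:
 g(y) = C1 + C2*y^(7/6)


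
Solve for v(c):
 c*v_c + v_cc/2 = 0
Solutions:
 v(c) = C1 + C2*erf(c)


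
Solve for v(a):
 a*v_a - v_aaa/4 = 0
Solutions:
 v(a) = C1 + Integral(C2*airyai(2^(2/3)*a) + C3*airybi(2^(2/3)*a), a)


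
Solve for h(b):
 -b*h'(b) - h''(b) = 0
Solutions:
 h(b) = C1 + C2*erf(sqrt(2)*b/2)


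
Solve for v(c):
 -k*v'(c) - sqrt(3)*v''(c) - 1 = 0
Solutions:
 v(c) = C1 + C2*exp(-sqrt(3)*c*k/3) - c/k


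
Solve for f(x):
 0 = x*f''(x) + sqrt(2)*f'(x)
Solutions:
 f(x) = C1 + C2*x^(1 - sqrt(2))


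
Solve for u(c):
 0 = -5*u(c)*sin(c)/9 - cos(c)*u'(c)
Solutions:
 u(c) = C1*cos(c)^(5/9)


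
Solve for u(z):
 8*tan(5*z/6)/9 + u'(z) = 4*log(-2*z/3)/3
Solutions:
 u(z) = C1 + 4*z*log(-z)/3 - 4*z*log(3)/3 - 4*z/3 + 4*z*log(2)/3 + 16*log(cos(5*z/6))/15


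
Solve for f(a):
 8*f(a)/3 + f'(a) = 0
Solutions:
 f(a) = C1*exp(-8*a/3)


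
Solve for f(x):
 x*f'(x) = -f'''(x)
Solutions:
 f(x) = C1 + Integral(C2*airyai(-x) + C3*airybi(-x), x)


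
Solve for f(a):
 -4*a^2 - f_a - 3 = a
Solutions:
 f(a) = C1 - 4*a^3/3 - a^2/2 - 3*a


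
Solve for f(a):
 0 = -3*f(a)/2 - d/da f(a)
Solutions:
 f(a) = C1*exp(-3*a/2)


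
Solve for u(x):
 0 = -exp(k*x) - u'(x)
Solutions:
 u(x) = C1 - exp(k*x)/k


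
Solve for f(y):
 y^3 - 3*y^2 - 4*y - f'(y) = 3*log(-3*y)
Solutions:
 f(y) = C1 + y^4/4 - y^3 - 2*y^2 - 3*y*log(-y) + 3*y*(1 - log(3))


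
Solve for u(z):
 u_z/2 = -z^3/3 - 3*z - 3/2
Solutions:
 u(z) = C1 - z^4/6 - 3*z^2 - 3*z


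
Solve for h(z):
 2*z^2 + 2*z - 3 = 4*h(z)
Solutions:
 h(z) = z^2/2 + z/2 - 3/4


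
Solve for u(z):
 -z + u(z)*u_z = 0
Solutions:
 u(z) = -sqrt(C1 + z^2)
 u(z) = sqrt(C1 + z^2)


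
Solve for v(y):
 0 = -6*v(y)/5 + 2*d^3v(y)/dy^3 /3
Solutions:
 v(y) = C3*exp(15^(2/3)*y/5) + (C1*sin(3*3^(1/6)*5^(2/3)*y/10) + C2*cos(3*3^(1/6)*5^(2/3)*y/10))*exp(-15^(2/3)*y/10)


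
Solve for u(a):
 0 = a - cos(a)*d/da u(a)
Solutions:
 u(a) = C1 + Integral(a/cos(a), a)


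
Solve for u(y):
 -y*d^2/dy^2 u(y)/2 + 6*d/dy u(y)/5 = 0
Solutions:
 u(y) = C1 + C2*y^(17/5)


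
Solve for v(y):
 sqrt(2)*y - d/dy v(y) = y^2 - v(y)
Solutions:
 v(y) = C1*exp(y) + y^2 - sqrt(2)*y + 2*y - sqrt(2) + 2


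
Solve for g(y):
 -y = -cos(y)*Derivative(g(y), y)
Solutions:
 g(y) = C1 + Integral(y/cos(y), y)


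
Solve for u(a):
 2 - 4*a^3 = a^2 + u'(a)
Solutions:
 u(a) = C1 - a^4 - a^3/3 + 2*a


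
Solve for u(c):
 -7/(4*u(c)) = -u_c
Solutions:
 u(c) = -sqrt(C1 + 14*c)/2
 u(c) = sqrt(C1 + 14*c)/2


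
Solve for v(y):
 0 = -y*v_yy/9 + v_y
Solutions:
 v(y) = C1 + C2*y^10


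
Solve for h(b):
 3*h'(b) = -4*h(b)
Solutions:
 h(b) = C1*exp(-4*b/3)


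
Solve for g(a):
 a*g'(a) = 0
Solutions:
 g(a) = C1


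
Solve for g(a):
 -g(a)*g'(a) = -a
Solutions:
 g(a) = -sqrt(C1 + a^2)
 g(a) = sqrt(C1 + a^2)


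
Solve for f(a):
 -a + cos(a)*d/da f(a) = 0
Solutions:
 f(a) = C1 + Integral(a/cos(a), a)


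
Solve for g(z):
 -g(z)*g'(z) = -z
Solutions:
 g(z) = -sqrt(C1 + z^2)
 g(z) = sqrt(C1 + z^2)


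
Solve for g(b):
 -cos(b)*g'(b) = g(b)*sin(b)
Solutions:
 g(b) = C1*cos(b)


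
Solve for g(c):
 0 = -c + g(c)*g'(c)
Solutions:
 g(c) = -sqrt(C1 + c^2)
 g(c) = sqrt(C1 + c^2)


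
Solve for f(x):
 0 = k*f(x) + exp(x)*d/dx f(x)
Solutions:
 f(x) = C1*exp(k*exp(-x))


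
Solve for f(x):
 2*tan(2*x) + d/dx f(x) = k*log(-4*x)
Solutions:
 f(x) = C1 + k*x*(log(-x) - 1) + 2*k*x*log(2) + log(cos(2*x))


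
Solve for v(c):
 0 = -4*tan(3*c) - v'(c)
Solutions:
 v(c) = C1 + 4*log(cos(3*c))/3


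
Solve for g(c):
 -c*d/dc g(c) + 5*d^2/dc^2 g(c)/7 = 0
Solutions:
 g(c) = C1 + C2*erfi(sqrt(70)*c/10)


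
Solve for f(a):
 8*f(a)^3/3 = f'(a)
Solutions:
 f(a) = -sqrt(6)*sqrt(-1/(C1 + 8*a))/2
 f(a) = sqrt(6)*sqrt(-1/(C1 + 8*a))/2


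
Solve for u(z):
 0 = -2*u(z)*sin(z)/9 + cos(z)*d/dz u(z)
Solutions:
 u(z) = C1/cos(z)^(2/9)


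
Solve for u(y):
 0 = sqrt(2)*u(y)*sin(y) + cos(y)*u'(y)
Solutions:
 u(y) = C1*cos(y)^(sqrt(2))


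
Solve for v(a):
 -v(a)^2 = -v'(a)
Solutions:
 v(a) = -1/(C1 + a)


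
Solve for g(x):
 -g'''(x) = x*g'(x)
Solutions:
 g(x) = C1 + Integral(C2*airyai(-x) + C3*airybi(-x), x)


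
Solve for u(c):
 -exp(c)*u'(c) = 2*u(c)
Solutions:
 u(c) = C1*exp(2*exp(-c))


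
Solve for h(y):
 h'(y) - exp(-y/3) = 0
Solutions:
 h(y) = C1 - 3*exp(-y/3)


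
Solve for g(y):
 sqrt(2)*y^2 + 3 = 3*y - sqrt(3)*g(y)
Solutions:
 g(y) = -sqrt(6)*y^2/3 + sqrt(3)*y - sqrt(3)


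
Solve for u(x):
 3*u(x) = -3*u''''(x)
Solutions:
 u(x) = (C1*sin(sqrt(2)*x/2) + C2*cos(sqrt(2)*x/2))*exp(-sqrt(2)*x/2) + (C3*sin(sqrt(2)*x/2) + C4*cos(sqrt(2)*x/2))*exp(sqrt(2)*x/2)


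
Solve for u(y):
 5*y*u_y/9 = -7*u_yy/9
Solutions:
 u(y) = C1 + C2*erf(sqrt(70)*y/14)


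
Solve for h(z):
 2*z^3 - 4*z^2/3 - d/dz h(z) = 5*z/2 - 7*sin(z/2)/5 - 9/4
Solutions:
 h(z) = C1 + z^4/2 - 4*z^3/9 - 5*z^2/4 + 9*z/4 - 14*cos(z/2)/5


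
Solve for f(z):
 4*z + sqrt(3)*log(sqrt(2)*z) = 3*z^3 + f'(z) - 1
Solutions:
 f(z) = C1 - 3*z^4/4 + 2*z^2 + sqrt(3)*z*log(z) - sqrt(3)*z + sqrt(3)*z*log(2)/2 + z


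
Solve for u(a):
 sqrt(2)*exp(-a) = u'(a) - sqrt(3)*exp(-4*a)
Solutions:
 u(a) = C1 - sqrt(2)*exp(-a) - sqrt(3)*exp(-4*a)/4


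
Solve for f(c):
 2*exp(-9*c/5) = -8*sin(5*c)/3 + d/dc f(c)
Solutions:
 f(c) = C1 - 8*cos(5*c)/15 - 10*exp(-9*c/5)/9


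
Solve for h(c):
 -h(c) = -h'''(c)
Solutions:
 h(c) = C3*exp(c) + (C1*sin(sqrt(3)*c/2) + C2*cos(sqrt(3)*c/2))*exp(-c/2)


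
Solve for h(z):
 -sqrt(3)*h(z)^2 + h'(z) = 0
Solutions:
 h(z) = -1/(C1 + sqrt(3)*z)


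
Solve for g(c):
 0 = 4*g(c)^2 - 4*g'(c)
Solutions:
 g(c) = -1/(C1 + c)


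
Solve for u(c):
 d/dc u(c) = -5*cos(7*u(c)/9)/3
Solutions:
 5*c/3 - 9*log(sin(7*u(c)/9) - 1)/14 + 9*log(sin(7*u(c)/9) + 1)/14 = C1


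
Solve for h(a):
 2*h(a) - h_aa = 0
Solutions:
 h(a) = C1*exp(-sqrt(2)*a) + C2*exp(sqrt(2)*a)


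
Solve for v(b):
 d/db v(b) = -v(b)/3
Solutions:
 v(b) = C1*exp(-b/3)


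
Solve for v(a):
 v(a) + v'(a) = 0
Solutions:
 v(a) = C1*exp(-a)


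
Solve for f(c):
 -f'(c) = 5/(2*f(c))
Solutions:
 f(c) = -sqrt(C1 - 5*c)
 f(c) = sqrt(C1 - 5*c)


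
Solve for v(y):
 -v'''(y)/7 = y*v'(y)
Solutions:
 v(y) = C1 + Integral(C2*airyai(-7^(1/3)*y) + C3*airybi(-7^(1/3)*y), y)


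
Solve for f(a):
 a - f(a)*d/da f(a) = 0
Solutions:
 f(a) = -sqrt(C1 + a^2)
 f(a) = sqrt(C1 + a^2)


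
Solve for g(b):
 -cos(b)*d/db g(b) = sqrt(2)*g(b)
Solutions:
 g(b) = C1*(sin(b) - 1)^(sqrt(2)/2)/(sin(b) + 1)^(sqrt(2)/2)


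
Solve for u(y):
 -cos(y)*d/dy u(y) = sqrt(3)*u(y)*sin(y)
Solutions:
 u(y) = C1*cos(y)^(sqrt(3))


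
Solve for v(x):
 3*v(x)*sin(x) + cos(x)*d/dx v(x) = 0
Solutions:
 v(x) = C1*cos(x)^3


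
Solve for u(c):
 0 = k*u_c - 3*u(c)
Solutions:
 u(c) = C1*exp(3*c/k)


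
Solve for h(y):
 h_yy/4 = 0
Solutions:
 h(y) = C1 + C2*y


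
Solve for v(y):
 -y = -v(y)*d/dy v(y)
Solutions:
 v(y) = -sqrt(C1 + y^2)
 v(y) = sqrt(C1 + y^2)


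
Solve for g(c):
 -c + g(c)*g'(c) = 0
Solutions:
 g(c) = -sqrt(C1 + c^2)
 g(c) = sqrt(C1 + c^2)


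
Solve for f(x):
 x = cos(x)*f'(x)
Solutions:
 f(x) = C1 + Integral(x/cos(x), x)


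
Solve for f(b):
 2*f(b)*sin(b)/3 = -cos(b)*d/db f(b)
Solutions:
 f(b) = C1*cos(b)^(2/3)


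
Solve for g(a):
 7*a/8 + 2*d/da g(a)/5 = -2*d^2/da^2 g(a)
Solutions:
 g(a) = C1 + C2*exp(-a/5) - 35*a^2/32 + 175*a/16


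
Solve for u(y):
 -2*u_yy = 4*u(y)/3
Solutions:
 u(y) = C1*sin(sqrt(6)*y/3) + C2*cos(sqrt(6)*y/3)


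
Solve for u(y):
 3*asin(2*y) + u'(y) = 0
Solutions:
 u(y) = C1 - 3*y*asin(2*y) - 3*sqrt(1 - 4*y^2)/2


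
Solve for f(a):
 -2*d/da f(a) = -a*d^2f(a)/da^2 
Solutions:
 f(a) = C1 + C2*a^3


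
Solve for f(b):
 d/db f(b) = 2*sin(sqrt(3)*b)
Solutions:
 f(b) = C1 - 2*sqrt(3)*cos(sqrt(3)*b)/3


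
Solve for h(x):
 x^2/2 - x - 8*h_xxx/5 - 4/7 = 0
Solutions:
 h(x) = C1 + C2*x + C3*x^2 + x^5/192 - 5*x^4/192 - 5*x^3/84


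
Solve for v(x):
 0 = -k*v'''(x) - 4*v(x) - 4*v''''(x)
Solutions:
 v(x) = C1*exp(x*(-3*k - sqrt(3)*sqrt(3*k^2 + 16*6^(1/3)*(9*k^2 + sqrt(3)*sqrt(27*k^4 - 65536))^(1/3) + 512*6^(2/3)/(9*k^2 + sqrt(3)*sqrt(27*k^4 - 65536))^(1/3)) + sqrt(6)*sqrt(3*sqrt(3)*k^3/sqrt(3*k^2 + 16*6^(1/3)*(9*k^2 + sqrt(3)*sqrt(27*k^4 - 65536))^(1/3) + 512*6^(2/3)/(9*k^2 + sqrt(3)*sqrt(27*k^4 - 65536))^(1/3)) + 3*k^2 - 8*6^(1/3)*(9*k^2 + sqrt(3)*sqrt(27*k^4 - 65536))^(1/3) - 256*6^(2/3)/(9*k^2 + sqrt(3)*sqrt(27*k^4 - 65536))^(1/3)))/48) + C2*exp(x*(-3*k + sqrt(3)*sqrt(3*k^2 + 16*6^(1/3)*(9*k^2 + sqrt(3)*sqrt(27*k^4 - 65536))^(1/3) + 512*6^(2/3)/(9*k^2 + sqrt(3)*sqrt(27*k^4 - 65536))^(1/3)) - sqrt(6)*sqrt(-3*sqrt(3)*k^3/sqrt(3*k^2 + 16*6^(1/3)*(9*k^2 + sqrt(3)*sqrt(27*k^4 - 65536))^(1/3) + 512*6^(2/3)/(9*k^2 + sqrt(3)*sqrt(27*k^4 - 65536))^(1/3)) + 3*k^2 - 8*6^(1/3)*(9*k^2 + sqrt(3)*sqrt(27*k^4 - 65536))^(1/3) - 256*6^(2/3)/(9*k^2 + sqrt(3)*sqrt(27*k^4 - 65536))^(1/3)))/48) + C3*exp(x*(-3*k + sqrt(3)*sqrt(3*k^2 + 16*6^(1/3)*(9*k^2 + sqrt(3)*sqrt(27*k^4 - 65536))^(1/3) + 512*6^(2/3)/(9*k^2 + sqrt(3)*sqrt(27*k^4 - 65536))^(1/3)) + sqrt(6)*sqrt(-3*sqrt(3)*k^3/sqrt(3*k^2 + 16*6^(1/3)*(9*k^2 + sqrt(3)*sqrt(27*k^4 - 65536))^(1/3) + 512*6^(2/3)/(9*k^2 + sqrt(3)*sqrt(27*k^4 - 65536))^(1/3)) + 3*k^2 - 8*6^(1/3)*(9*k^2 + sqrt(3)*sqrt(27*k^4 - 65536))^(1/3) - 256*6^(2/3)/(9*k^2 + sqrt(3)*sqrt(27*k^4 - 65536))^(1/3)))/48) + C4*exp(-x*(3*k + sqrt(3)*sqrt(3*k^2 + 16*6^(1/3)*(9*k^2 + sqrt(3)*sqrt(27*k^4 - 65536))^(1/3) + 512*6^(2/3)/(9*k^2 + sqrt(3)*sqrt(27*k^4 - 65536))^(1/3)) + sqrt(6)*sqrt(3*sqrt(3)*k^3/sqrt(3*k^2 + 16*6^(1/3)*(9*k^2 + sqrt(3)*sqrt(27*k^4 - 65536))^(1/3) + 512*6^(2/3)/(9*k^2 + sqrt(3)*sqrt(27*k^4 - 65536))^(1/3)) + 3*k^2 - 8*6^(1/3)*(9*k^2 + sqrt(3)*sqrt(27*k^4 - 65536))^(1/3) - 256*6^(2/3)/(9*k^2 + sqrt(3)*sqrt(27*k^4 - 65536))^(1/3)))/48)


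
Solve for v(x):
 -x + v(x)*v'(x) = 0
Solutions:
 v(x) = -sqrt(C1 + x^2)
 v(x) = sqrt(C1 + x^2)


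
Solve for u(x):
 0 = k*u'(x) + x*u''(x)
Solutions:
 u(x) = C1 + x^(1 - re(k))*(C2*sin(log(x)*Abs(im(k))) + C3*cos(log(x)*im(k)))


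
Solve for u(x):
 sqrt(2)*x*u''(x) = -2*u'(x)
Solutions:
 u(x) = C1 + C2*x^(1 - sqrt(2))


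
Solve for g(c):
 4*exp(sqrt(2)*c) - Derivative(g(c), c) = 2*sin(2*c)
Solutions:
 g(c) = C1 + 2*sqrt(2)*exp(sqrt(2)*c) + cos(2*c)


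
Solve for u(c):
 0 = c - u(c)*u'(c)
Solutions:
 u(c) = -sqrt(C1 + c^2)
 u(c) = sqrt(C1 + c^2)


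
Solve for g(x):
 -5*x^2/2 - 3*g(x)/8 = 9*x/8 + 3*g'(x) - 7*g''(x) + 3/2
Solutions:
 g(x) = C1*exp(x*(6 - sqrt(78))/28) + C2*exp(x*(6 + sqrt(78))/28) - 20*x^2/3 + 311*x/3 - 9740/9


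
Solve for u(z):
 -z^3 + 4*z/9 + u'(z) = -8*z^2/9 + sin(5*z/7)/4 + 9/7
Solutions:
 u(z) = C1 + z^4/4 - 8*z^3/27 - 2*z^2/9 + 9*z/7 - 7*cos(5*z/7)/20


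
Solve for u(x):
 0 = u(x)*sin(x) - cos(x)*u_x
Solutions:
 u(x) = C1/cos(x)


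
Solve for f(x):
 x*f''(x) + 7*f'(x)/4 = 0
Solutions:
 f(x) = C1 + C2/x^(3/4)


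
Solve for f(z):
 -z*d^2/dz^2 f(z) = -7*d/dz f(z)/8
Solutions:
 f(z) = C1 + C2*z^(15/8)


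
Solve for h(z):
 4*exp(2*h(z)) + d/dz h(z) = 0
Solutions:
 h(z) = log(-sqrt(-1/(C1 - 4*z))) - log(2)/2
 h(z) = log(-1/(C1 - 4*z))/2 - log(2)/2


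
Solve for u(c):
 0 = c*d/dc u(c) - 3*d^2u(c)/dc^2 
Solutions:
 u(c) = C1 + C2*erfi(sqrt(6)*c/6)


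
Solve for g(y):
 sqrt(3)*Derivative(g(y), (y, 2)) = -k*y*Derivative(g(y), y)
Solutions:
 g(y) = Piecewise((-sqrt(2)*3^(1/4)*sqrt(pi)*C1*erf(sqrt(2)*3^(3/4)*sqrt(k)*y/6)/(2*sqrt(k)) - C2, (k > 0) | (k < 0)), (-C1*y - C2, True))


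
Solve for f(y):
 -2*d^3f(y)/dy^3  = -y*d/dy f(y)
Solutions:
 f(y) = C1 + Integral(C2*airyai(2^(2/3)*y/2) + C3*airybi(2^(2/3)*y/2), y)


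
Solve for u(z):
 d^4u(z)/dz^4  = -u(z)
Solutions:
 u(z) = (C1*sin(sqrt(2)*z/2) + C2*cos(sqrt(2)*z/2))*exp(-sqrt(2)*z/2) + (C3*sin(sqrt(2)*z/2) + C4*cos(sqrt(2)*z/2))*exp(sqrt(2)*z/2)


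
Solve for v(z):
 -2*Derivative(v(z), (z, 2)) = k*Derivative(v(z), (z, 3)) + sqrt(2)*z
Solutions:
 v(z) = C1 + C2*z + C3*exp(-2*z/k) + sqrt(2)*k*z^2/8 - sqrt(2)*z^3/12


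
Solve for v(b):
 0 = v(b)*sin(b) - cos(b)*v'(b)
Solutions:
 v(b) = C1/cos(b)


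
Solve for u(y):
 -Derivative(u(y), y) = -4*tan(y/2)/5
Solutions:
 u(y) = C1 - 8*log(cos(y/2))/5


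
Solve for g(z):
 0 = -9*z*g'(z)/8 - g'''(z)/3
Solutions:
 g(z) = C1 + Integral(C2*airyai(-3*z/2) + C3*airybi(-3*z/2), z)


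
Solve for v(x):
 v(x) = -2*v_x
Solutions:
 v(x) = C1*exp(-x/2)


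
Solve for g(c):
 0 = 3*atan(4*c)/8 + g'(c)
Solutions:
 g(c) = C1 - 3*c*atan(4*c)/8 + 3*log(16*c^2 + 1)/64


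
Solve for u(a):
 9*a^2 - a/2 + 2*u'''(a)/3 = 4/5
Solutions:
 u(a) = C1 + C2*a + C3*a^2 - 9*a^5/40 + a^4/32 + a^3/5
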